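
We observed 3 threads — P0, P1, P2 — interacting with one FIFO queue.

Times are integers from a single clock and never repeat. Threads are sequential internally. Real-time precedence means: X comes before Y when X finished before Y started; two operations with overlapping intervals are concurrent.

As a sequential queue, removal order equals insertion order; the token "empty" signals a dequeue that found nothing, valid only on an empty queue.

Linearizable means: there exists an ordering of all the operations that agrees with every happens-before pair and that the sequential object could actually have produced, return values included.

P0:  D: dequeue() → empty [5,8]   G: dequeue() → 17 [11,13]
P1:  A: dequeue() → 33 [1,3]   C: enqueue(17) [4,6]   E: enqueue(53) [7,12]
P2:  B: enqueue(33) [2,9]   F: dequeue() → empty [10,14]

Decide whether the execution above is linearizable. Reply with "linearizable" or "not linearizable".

witness order: B, A, D, C, G, F, E
1. B enqueue(33), leaving queue <33>
2. A dequeue() → 33, leaving queue <>
3. D dequeue() → empty, leaving queue <>
4. C enqueue(17), leaving queue <17>
5. G dequeue() → 17, leaving queue <>
6. F dequeue() → empty, leaving queue <>
7. E enqueue(53), leaving queue <53>

linearizable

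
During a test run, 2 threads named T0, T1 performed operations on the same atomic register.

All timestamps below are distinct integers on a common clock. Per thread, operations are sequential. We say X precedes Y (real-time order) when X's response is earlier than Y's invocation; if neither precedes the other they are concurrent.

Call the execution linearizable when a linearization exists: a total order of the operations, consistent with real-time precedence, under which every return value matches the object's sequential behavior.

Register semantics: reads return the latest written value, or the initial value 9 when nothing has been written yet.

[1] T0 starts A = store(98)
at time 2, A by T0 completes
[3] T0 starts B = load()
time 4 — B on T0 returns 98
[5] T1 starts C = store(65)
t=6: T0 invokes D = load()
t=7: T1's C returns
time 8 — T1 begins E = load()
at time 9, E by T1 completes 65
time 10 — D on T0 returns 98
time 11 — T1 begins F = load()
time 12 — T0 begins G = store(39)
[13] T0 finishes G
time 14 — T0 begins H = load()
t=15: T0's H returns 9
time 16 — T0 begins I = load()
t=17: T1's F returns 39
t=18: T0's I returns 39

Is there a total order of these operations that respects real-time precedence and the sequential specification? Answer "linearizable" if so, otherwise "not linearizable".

events 1..14 are fine; event 15 — the response of H at time 15 — makes the prefix non-linearizable
all 3 real-time-respecting orders fail — 7 completed atomic register operations, no legal replay
completion choices over the 1 pending operation (F) were checked; none helps
one such order, A, B, C, D, E, G, H (pending dropped), breaks at step 4 where D load() → 98 is illegal
one such order, A, B, C, E, D, G, H (pending dropped), breaks at step 5 where D load() → 98 is illegal

not linearizable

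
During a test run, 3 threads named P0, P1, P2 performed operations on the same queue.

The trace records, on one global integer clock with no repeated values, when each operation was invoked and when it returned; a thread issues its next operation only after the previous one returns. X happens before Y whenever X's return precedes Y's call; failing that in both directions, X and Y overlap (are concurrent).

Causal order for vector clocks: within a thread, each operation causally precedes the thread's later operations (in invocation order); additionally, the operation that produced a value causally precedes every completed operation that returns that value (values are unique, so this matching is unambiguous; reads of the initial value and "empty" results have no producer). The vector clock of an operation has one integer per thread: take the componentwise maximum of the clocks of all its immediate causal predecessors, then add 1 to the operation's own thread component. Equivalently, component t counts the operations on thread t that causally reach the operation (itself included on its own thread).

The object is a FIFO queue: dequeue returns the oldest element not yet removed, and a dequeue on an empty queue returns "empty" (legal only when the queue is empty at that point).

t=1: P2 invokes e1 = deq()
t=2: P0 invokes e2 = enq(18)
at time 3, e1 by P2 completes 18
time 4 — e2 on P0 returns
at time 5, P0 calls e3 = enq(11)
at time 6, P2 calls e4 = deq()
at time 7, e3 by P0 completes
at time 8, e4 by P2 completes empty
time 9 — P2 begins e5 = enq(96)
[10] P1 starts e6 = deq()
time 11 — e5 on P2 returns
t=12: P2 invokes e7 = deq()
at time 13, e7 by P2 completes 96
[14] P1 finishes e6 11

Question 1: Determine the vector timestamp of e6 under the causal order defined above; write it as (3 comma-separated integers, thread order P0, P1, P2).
invoked at 2, e2 has no predecessors; its own P0 bump gives (1, 0, 0)
e1, invoked 1, takes VC(e2)=(1, 0, 0) under max, adds 1 for P2 → (1, 0, 1)
e3, invoked 5, takes VC(e2)=(1, 0, 0) under max, adds 1 for P0 → (2, 0, 0)
e4, invoked 6, takes VC(e1)=(1, 0, 1) under max, adds 1 for P2 → (1, 0, 2)
e6, invoked 10, takes VC(e3)=(2, 0, 0) under max, adds 1 for P1 → (2, 1, 0)
e5, invoked 9, takes VC(e4)=(1, 0, 2) under max, adds 1 for P2 → (1, 0, 3)
e7, invoked 12, takes VC(e5)=(1, 0, 3) under max, adds 1 for P2 → (1, 0, 4)
target: VC(e6) = (2, 1, 0)

(2, 1, 0)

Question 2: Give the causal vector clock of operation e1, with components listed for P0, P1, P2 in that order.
VC(e2, invoked at 2): no causal predecessors; +1 on P0 → (1, 0, 0)
merge at e1 (invoked 1): VC(e2)=(1, 0, 0), own-thread bump on P2 → (1, 0, 1)
merge at e3 (invoked 5): VC(e2)=(1, 0, 0), own-thread bump on P0 → (2, 0, 0)
merge at e4 (invoked 6): VC(e1)=(1, 0, 1), own-thread bump on P2 → (1, 0, 2)
merge at e6 (invoked 10): VC(e3)=(2, 0, 0), own-thread bump on P1 → (2, 1, 0)
merge at e5 (invoked 9): VC(e4)=(1, 0, 2), own-thread bump on P2 → (1, 0, 3)
merge at e7 (invoked 12): VC(e5)=(1, 0, 3), own-thread bump on P2 → (1, 0, 4)
target: VC(e1) = (1, 0, 1)

(1, 0, 1)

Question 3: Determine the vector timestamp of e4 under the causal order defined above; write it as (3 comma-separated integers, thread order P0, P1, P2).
no predecessors for e2 (invoked 2): P0 increments from zero → (1, 0, 0)
VC(e1, invoked at 1): max of VC(e2)=(1, 0, 0), then +1 on thread P2 → (1, 0, 1)
VC(e3, invoked at 5): max of VC(e2)=(1, 0, 0), then +1 on thread P0 → (2, 0, 0)
VC(e4, invoked at 6): max of VC(e1)=(1, 0, 1), then +1 on thread P2 → (1, 0, 2)
VC(e6, invoked at 10): max of VC(e3)=(2, 0, 0), then +1 on thread P1 → (2, 1, 0)
VC(e5, invoked at 9): max of VC(e4)=(1, 0, 2), then +1 on thread P2 → (1, 0, 3)
VC(e7, invoked at 12): max of VC(e5)=(1, 0, 3), then +1 on thread P2 → (1, 0, 4)
target: VC(e4) = (1, 0, 2)

(1, 0, 2)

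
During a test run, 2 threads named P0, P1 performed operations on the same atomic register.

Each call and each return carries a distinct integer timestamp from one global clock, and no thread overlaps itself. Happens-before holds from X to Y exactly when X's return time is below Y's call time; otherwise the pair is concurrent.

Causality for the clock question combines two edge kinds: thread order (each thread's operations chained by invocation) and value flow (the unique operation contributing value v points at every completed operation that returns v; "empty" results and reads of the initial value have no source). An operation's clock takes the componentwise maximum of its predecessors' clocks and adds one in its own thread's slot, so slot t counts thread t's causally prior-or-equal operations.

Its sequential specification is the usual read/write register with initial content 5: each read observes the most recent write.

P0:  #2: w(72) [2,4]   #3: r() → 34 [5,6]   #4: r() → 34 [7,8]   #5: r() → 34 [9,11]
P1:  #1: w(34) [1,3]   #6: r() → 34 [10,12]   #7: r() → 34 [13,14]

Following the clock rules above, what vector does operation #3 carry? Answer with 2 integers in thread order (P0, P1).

#1 (invocation 1): nothing precedes it; P1's component alone gives (0, 1)
#2 (invocation 2): nothing precedes it; P0's component alone gives (1, 0)
invoked at 10, #6 merges VC(#1)=(0, 1) and bumps P1's slot → (0, 2)
invoked at 13, #7 merges VC(#1)=(0, 1), VC(#6)=(0, 2) and bumps P1's slot → (0, 3)
invoked at 5, #3 merges VC(#1)=(0, 1), VC(#2)=(1, 0) and bumps P0's slot → (2, 1)
invoked at 7, #4 merges VC(#1)=(0, 1), VC(#3)=(2, 1) and bumps P0's slot → (3, 1)
invoked at 9, #5 merges VC(#1)=(0, 1), VC(#4)=(3, 1) and bumps P0's slot → (4, 1)
target: VC(#3) = (2, 1)

(2, 1)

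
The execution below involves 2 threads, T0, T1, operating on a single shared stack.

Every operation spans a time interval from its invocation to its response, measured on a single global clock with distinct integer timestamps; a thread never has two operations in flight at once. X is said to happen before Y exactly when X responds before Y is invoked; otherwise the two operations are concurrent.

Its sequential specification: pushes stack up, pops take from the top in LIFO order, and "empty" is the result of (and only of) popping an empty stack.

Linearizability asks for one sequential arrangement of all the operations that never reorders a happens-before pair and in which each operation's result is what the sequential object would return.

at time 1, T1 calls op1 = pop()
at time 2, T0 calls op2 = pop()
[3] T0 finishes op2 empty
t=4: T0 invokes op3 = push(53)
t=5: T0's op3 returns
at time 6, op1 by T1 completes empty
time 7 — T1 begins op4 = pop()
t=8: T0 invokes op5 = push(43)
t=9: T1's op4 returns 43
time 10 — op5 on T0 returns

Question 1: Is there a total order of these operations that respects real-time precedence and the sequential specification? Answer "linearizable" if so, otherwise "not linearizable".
one valid linearization: op1, op2, op3, op5, op4
after step 1 (op1 pop() → empty): stack <>
after step 2 (op2 pop() → empty): stack <>
after step 3 (op3 push(53)): stack <53>
after step 4 (op5 push(43)): stack <53,43>
after step 5 (op4 pop() → 43): stack <53>

linearizable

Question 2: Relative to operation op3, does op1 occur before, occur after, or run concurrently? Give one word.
op1 spans [1,6], op3 spans [4,5]
the intervals overlap in both directions

concurrent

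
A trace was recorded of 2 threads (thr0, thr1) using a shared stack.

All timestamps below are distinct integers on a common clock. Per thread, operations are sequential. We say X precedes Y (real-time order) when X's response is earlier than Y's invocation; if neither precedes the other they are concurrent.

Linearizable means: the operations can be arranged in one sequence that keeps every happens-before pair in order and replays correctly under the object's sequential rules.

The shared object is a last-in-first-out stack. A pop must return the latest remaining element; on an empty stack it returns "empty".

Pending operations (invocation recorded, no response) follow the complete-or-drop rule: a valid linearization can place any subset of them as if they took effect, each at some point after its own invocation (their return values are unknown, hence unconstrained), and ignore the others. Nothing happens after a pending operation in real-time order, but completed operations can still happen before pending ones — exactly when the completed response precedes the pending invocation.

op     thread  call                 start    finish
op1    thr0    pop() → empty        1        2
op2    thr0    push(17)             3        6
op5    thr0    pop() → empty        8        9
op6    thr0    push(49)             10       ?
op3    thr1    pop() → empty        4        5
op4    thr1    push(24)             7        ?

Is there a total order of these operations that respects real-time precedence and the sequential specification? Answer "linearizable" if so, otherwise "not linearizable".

already the first 9 events (up to op5's response at time 9) admit no linearization; the first 8 still do
4 completed operations, 2 real-time-consistent orders — every stack replay fails
every completion of the 1 pending operation (op4) was checked; none linearizes
for example op1, op2, op3, op5 (pending dropped) fails at step 3: op3 pop() → empty is not legal there
for example op1, op3, op2, op5 (pending dropped) fails at step 4: op5 pop() → empty is not legal there

not linearizable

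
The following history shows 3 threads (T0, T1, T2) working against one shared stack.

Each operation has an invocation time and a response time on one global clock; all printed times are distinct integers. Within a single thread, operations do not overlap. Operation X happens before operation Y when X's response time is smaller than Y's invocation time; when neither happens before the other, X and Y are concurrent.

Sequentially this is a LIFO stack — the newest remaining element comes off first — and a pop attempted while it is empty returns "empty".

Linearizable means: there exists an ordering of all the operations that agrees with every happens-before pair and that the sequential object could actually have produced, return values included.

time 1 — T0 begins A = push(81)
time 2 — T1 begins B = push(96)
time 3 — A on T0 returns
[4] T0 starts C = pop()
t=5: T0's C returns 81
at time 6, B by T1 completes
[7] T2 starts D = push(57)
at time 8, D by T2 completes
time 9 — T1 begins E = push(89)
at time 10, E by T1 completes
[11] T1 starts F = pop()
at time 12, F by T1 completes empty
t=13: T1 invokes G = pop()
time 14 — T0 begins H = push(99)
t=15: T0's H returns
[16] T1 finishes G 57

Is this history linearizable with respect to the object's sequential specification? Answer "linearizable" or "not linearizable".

not linearizable

events 1..11 are fine; event 12 — the response of F at time 12 — makes the prefix non-linearizable
3 orders of the 6 completed stack ops respect real time; none is legal
one such order, A, B, C, D, E, F, breaks at step 3 where C pop() → 81 is illegal
one such order, A, C, B, D, E, F, breaks at step 6 where F pop() → empty is illegal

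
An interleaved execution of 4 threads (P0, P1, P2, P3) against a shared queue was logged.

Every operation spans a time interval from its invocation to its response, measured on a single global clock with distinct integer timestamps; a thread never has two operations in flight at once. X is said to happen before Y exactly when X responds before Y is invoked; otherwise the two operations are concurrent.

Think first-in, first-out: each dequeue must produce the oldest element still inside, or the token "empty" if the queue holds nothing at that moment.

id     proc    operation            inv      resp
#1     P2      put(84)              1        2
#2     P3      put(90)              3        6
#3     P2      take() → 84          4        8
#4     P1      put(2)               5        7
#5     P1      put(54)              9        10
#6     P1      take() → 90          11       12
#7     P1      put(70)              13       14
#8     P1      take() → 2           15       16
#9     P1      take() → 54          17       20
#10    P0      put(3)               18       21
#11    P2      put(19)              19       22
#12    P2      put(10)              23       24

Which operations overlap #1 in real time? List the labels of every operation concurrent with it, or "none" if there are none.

none

overlap test against #1 [1,2]: concurrent iff the interval meets 1..2
#2 [3,6]: after
#3 [4,8]: after
#4 [5,7]: after
#5 [9,10]: after
#6 [11,12]: after
#7 [13,14]: after
#8 [15,16]: after
#9 [17,20]: after
#10 [18,21]: after
#11 [19,22]: after
#12 [23,24]: after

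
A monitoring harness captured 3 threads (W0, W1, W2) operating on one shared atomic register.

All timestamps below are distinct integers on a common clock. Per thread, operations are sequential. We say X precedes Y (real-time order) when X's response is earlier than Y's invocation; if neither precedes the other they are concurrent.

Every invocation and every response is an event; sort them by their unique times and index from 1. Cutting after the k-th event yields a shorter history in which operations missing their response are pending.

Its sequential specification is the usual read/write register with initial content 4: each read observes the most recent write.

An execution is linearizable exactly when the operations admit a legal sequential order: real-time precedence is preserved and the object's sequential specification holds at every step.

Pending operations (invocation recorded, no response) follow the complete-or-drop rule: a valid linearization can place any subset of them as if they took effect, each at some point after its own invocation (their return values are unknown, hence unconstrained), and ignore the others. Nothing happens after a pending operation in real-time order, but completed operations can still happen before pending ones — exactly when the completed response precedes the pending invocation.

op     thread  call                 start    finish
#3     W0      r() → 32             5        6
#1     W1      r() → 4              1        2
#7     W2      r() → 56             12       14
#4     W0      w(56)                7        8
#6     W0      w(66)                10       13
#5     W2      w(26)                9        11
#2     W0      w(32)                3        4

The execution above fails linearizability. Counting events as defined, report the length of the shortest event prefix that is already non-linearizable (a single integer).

one valid order for events 1..13 is #1, #2, #3, #4, #5, #6:
after step 1 (#1 r() → 4): value 4
after step 2 (#2 w(32)): value 32
after step 3 (#3 r() → 32): value 32
after step 4 (#4 w(56)): value 56
after step 5 (#5 w(26)): value 26
after step 6 (#6 w(66)): value 66
adding event 14 (#7 responds at 14) leaves no legal real-time order
e.g. #1, #2, #3, #4, #5, #6, #7: illegal at step 7, since #7 r() → 56 cannot apply there
e.g. #1, #2, #3, #4, #5, #7, #6: illegal at step 6, since #7 r() → 56 cannot apply there

14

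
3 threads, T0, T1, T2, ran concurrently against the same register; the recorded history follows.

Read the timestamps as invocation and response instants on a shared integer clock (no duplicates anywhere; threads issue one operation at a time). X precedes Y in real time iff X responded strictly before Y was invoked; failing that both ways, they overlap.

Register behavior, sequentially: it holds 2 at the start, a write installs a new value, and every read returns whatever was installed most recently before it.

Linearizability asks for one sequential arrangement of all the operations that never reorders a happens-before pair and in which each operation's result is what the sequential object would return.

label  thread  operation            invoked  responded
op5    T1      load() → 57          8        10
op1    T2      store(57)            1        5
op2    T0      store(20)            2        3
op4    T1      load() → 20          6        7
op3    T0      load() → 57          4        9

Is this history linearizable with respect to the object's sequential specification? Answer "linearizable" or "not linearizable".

the violation lands at event 9, op3's response at time 9: events 1..8 linearize, events 1..9 do not
checked exhaustively: 5 real-time-consistent orders of 4 completed operations, zero legal register replays
including or dropping the 1 pending operation (op5) in any combination fails
e.g. op1, op2, op3, op4 (pending dropped): illegal at step 3, since op3 load() → 57 cannot apply there
e.g. op1, op2, op4, op3 (pending dropped): illegal at step 4, since op3 load() → 57 cannot apply there

not linearizable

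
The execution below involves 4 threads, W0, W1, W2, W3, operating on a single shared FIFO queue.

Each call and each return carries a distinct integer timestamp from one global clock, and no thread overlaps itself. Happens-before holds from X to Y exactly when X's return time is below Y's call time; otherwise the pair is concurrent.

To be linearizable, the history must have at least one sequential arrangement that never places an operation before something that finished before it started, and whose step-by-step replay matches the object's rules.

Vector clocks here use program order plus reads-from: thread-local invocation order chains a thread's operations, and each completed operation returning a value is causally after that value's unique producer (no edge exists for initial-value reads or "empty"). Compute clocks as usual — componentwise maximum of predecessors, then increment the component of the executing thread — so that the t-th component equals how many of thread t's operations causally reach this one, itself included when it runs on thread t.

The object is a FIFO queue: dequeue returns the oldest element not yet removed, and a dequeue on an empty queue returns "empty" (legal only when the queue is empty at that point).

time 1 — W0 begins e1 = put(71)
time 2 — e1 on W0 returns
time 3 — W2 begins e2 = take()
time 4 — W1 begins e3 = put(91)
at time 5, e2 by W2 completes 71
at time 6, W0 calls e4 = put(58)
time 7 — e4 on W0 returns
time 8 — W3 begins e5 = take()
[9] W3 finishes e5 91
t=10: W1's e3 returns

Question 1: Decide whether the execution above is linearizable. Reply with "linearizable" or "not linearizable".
witness order: e1, e2, e3, e4, e5
1. e1 put(71), leaving queue <71>
2. e2 take() → 71, leaving queue <>
3. e3 put(91), leaving queue <91>
4. e4 put(58), leaving queue <91,58>
5. e5 take() → 91, leaving queue <58>

linearizable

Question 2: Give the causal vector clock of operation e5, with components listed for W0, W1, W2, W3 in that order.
Answer: (0, 1, 0, 1)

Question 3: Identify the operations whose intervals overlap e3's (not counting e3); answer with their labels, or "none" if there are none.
Answer: e2, e4, e5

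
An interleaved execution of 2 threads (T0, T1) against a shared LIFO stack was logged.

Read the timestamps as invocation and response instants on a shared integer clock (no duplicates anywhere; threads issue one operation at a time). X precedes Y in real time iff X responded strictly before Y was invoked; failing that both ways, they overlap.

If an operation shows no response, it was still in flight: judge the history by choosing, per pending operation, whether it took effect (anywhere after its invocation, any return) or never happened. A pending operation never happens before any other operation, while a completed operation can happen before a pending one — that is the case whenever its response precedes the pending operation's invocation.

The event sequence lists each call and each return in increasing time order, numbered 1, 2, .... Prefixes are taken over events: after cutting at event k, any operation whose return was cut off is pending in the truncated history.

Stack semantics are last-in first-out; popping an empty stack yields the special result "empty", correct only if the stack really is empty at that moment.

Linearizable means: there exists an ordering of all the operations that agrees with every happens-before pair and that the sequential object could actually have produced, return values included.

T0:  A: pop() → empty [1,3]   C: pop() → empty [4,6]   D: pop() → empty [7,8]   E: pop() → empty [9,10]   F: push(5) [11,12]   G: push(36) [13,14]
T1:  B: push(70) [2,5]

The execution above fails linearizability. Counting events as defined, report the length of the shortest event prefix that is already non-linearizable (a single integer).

events 1..7 are linearizable; a witness order is A, C, B:
1. A pop() → empty, leaving stack <>
2. C pop() → empty, leaving stack <>
3. B push(70), leaving stack <70>
once event 8 joins (D's response, time 8), exhaustive search finds no witness
for example A, B, C, D fails at step 3: C pop() → empty is not legal there
for example A, C, B, D fails at step 4: D pop() → empty is not legal there

8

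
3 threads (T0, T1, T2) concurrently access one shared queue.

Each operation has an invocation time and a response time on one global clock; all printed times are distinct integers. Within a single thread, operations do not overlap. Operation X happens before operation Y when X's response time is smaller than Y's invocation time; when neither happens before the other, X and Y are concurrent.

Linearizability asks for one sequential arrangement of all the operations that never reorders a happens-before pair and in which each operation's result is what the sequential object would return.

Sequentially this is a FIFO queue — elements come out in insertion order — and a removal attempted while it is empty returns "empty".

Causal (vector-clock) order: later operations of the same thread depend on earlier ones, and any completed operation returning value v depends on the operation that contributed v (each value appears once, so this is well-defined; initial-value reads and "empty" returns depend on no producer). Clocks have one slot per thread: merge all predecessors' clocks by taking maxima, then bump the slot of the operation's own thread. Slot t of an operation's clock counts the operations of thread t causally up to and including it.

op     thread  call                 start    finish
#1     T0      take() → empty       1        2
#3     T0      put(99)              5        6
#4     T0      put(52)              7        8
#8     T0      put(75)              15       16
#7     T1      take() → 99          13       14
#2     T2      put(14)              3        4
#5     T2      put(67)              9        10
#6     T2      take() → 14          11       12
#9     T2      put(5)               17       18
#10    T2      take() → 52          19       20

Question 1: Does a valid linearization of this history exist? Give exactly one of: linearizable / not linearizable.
one valid linearization: #1, #2, #3, #4, #5, #6, #7, #8, #9, #10
1. #1 take() → empty, leaving queue <>
2. #2 put(14), leaving queue <14>
3. #3 put(99), leaving queue <14,99>
4. #4 put(52), leaving queue <14,99,52>
5. #5 put(67), leaving queue <14,99,52,67>
6. #6 take() → 14, leaving queue <99,52,67>
7. #7 take() → 99, leaving queue <52,67>
8. #8 put(75), leaving queue <52,67,75>
9. #9 put(5), leaving queue <52,67,75,5>
10. #10 take() → 52, leaving queue <67,75,5>

linearizable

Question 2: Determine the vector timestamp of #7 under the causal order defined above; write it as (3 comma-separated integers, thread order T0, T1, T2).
#2, invoked 3, has no incoming edges; only T2's bump applies → (0, 0, 1)
#1, invoked 1, has no incoming edges; only T0's bump applies → (1, 0, 0)
#5 (invocation 9): componentwise max over VC(#2)=(0, 0, 1), +1 at T2, giving (0, 0, 2)
#3 (invocation 5): componentwise max over VC(#1)=(1, 0, 0), +1 at T0, giving (2, 0, 0)
#6 (invocation 11): componentwise max over VC(#2)=(0, 0, 1), VC(#5)=(0, 0, 2), +1 at T2, giving (0, 0, 3)
#7 (invocation 13): componentwise max over VC(#3)=(2, 0, 0), +1 at T1, giving (2, 1, 0)
#4 (invocation 7): componentwise max over VC(#3)=(2, 0, 0), +1 at T0, giving (3, 0, 0)
#9 (invocation 17): componentwise max over VC(#6)=(0, 0, 3), +1 at T2, giving (0, 0, 4)
#8 (invocation 15): componentwise max over VC(#4)=(3, 0, 0), +1 at T0, giving (4, 0, 0)
#10 (invocation 19): componentwise max over VC(#4)=(3, 0, 0), VC(#9)=(0, 0, 4), +1 at T2, giving (3, 0, 5)
target: VC(#7) = (2, 1, 0)

(2, 1, 0)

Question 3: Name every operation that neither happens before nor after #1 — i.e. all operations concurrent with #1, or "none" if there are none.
#1 runs from 1 to 2; window-overlapping ops are concurrent
#2 [3,4]: after
#3 [5,6]: after
#4 [7,8]: after
#5 [9,10]: after
#6 [11,12]: after
#7 [13,14]: after
#8 [15,16]: after
#9 [17,18]: after
#10 [19,20]: after

none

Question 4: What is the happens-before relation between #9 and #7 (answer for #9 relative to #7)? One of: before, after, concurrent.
#9 spans [17,18], #7 spans [13,14]
resp(#7)=14 < inv(#9)=17

after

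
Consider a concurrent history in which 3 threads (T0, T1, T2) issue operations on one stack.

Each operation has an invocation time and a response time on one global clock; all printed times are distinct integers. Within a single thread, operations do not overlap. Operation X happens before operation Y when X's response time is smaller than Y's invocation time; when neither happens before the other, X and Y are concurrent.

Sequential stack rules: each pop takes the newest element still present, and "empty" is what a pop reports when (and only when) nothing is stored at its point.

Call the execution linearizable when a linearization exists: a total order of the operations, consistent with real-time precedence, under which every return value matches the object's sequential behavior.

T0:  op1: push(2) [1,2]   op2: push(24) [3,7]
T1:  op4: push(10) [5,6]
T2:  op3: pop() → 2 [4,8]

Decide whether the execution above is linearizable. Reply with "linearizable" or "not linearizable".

one valid linearization: op1, op3, op2, op4
step 1: op1 push(2) — stack <2>
step 2: op3 pop() → 2 — stack <>
step 3: op2 push(24) — stack <24>
step 4: op4 push(10) — stack <24,10>

linearizable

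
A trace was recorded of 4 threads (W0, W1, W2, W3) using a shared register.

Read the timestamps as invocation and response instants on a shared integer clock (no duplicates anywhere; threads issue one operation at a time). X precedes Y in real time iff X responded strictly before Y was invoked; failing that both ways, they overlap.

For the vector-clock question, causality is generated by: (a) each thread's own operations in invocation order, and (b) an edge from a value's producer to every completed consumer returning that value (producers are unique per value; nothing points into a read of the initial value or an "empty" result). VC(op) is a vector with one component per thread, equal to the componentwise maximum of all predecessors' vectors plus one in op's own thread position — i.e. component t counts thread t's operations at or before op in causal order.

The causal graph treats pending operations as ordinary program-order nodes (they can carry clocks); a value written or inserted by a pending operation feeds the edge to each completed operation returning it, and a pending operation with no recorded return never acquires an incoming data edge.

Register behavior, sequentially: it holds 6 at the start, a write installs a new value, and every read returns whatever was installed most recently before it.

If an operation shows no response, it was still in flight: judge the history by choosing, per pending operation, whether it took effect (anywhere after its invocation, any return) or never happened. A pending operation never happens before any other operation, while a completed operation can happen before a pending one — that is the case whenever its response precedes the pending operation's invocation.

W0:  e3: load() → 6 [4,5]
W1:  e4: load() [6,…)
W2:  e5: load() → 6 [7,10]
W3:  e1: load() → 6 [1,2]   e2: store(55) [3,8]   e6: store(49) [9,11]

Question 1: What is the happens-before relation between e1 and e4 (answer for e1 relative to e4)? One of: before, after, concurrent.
Answer: before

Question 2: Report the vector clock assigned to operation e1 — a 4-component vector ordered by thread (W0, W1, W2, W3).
Answer: (0, 0, 0, 1)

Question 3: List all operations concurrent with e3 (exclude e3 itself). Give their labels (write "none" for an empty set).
Answer: e2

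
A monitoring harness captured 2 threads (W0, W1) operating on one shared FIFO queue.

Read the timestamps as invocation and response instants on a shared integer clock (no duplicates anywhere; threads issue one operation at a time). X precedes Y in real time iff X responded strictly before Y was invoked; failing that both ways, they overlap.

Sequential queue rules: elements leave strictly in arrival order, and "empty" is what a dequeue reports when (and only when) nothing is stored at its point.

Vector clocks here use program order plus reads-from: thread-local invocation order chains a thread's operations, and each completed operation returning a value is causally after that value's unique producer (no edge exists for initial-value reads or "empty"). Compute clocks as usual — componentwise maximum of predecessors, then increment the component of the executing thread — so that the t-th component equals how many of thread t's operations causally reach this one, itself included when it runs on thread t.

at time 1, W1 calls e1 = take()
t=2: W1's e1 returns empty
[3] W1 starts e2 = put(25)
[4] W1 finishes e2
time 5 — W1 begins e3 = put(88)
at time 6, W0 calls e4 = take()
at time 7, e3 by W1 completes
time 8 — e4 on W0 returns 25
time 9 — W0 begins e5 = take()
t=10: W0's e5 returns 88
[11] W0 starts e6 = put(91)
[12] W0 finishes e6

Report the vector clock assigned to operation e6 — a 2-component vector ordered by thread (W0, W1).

invoked at 1, e1 has no predecessors; its own W1 bump gives (0, 1)
merge at e2 (invoked 3): VC(e1)=(0, 1), own-thread bump on W1 → (0, 2)
merge at e3 (invoked 5): VC(e2)=(0, 2), own-thread bump on W1 → (0, 3)
merge at e4 (invoked 6): VC(e2)=(0, 2), own-thread bump on W0 → (1, 2)
merge at e5 (invoked 9): VC(e3)=(0, 3), VC(e4)=(1, 2), own-thread bump on W0 → (2, 3)
merge at e6 (invoked 11): VC(e5)=(2, 3), own-thread bump on W0 → (3, 3)
target: VC(e6) = (3, 3)

(3, 3)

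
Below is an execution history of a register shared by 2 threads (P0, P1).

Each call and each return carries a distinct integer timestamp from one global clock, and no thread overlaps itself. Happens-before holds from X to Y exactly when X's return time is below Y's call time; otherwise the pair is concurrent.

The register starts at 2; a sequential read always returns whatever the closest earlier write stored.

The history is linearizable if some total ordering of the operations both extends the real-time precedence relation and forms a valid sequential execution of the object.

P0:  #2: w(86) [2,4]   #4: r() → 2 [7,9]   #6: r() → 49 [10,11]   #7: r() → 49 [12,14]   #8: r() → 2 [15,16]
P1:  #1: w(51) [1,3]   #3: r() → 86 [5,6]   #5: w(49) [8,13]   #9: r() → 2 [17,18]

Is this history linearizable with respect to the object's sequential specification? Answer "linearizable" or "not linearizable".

the violation lands at event 9, #4's response at time 9: events 1..8 linearize, events 1..9 do not
2 orders of the 4 completed register ops respect real time; none is legal
including or dropping the 1 pending operation (#5) in any combination fails
for example #1, #2, #3, #4 (pending dropped) fails at step 4: #4 r() → 2 is not legal there
for example #2, #1, #3, #4 (pending dropped) fails at step 3: #3 r() → 86 is not legal there

not linearizable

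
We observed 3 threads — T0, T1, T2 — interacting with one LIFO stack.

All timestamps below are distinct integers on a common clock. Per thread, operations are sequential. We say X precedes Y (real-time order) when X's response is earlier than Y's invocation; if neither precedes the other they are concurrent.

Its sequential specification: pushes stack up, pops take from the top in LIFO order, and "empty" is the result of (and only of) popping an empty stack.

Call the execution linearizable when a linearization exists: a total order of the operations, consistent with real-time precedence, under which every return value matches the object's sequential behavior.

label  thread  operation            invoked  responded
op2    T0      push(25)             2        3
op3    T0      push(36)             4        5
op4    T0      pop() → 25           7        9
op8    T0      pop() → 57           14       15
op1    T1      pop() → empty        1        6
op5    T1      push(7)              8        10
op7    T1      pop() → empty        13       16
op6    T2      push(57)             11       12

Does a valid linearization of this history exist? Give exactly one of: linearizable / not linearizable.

not linearizable

cut after 8 events: linearizable; cut after 9 events (op4 responds, time 9): not linearizable
3 orders of the 4 completed LIFO stack ops respect real time; none is legal
completion choices over the 1 pending operation (op5) were checked; none helps
for example op1, op2, op3, op4 (pending dropped) fails at step 4: op4 pop() → 25 is not legal there
for example op2, op1, op3, op4 (pending dropped) fails at step 2: op1 pop() → empty is not legal there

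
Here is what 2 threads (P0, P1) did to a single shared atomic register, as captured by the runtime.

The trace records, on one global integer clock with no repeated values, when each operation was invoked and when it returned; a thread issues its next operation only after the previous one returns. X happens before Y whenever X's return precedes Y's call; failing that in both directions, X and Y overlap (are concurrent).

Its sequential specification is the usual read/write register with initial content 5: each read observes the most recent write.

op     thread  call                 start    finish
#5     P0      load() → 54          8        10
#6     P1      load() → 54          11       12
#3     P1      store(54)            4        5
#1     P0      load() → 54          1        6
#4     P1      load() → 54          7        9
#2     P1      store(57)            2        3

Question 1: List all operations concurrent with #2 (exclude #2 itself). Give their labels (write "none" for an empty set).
#1

#2 spans [2,3]: anything still running between times 2 and 3 counts as concurrent
#1 [1,6]: concurrent
#3 [4,5]: after
#4 [7,9]: after
#5 [8,10]: after
#6 [11,12]: after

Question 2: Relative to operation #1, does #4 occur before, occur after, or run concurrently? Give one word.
after

#4 spans [7,9], #1 spans [1,6]
resp(#1)=6 < inv(#4)=7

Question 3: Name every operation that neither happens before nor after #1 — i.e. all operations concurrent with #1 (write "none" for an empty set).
#2, #3

concurrent with #1 ([1,6]): every op whose interval crosses 1..6
#2 [2,3]: concurrent
#3 [4,5]: concurrent
#4 [7,9]: after
#5 [8,10]: after
#6 [11,12]: after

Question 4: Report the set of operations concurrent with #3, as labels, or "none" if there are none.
#1

overlap test against #3 [4,5]: concurrent iff the interval meets 4..5
#1 [1,6]: concurrent
#2 [2,3]: before
#4 [7,9]: after
#5 [8,10]: after
#6 [11,12]: after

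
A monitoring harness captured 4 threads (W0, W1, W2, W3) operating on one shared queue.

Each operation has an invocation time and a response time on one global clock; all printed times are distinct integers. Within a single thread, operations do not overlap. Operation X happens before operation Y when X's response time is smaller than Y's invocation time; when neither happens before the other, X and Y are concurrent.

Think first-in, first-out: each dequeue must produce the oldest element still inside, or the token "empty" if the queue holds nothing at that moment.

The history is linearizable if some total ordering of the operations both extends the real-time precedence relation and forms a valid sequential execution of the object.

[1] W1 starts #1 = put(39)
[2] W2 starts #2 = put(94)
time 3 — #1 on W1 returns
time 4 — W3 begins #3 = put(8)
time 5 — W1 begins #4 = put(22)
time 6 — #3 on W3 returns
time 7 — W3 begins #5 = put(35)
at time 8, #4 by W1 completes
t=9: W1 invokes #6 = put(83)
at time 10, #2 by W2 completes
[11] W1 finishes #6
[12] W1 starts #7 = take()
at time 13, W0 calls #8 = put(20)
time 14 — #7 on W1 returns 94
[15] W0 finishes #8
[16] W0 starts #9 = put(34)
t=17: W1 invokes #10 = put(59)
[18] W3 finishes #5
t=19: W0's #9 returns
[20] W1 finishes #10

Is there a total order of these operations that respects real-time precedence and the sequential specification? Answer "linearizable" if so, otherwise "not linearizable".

linearizable

one valid linearization: #2, #1, #3, #4, #5, #6, #7, #8, #9, #10
1. #2 put(94), leaving queue <94>
2. #1 put(39), leaving queue <94,39>
3. #3 put(8), leaving queue <94,39,8>
4. #4 put(22), leaving queue <94,39,8,22>
5. #5 put(35), leaving queue <94,39,8,22,35>
6. #6 put(83), leaving queue <94,39,8,22,35,83>
7. #7 take() → 94, leaving queue <39,8,22,35,83>
8. #8 put(20), leaving queue <39,8,22,35,83,20>
9. #9 put(34), leaving queue <39,8,22,35,83,20,34>
10. #10 put(59), leaving queue <39,8,22,35,83,20,34,59>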